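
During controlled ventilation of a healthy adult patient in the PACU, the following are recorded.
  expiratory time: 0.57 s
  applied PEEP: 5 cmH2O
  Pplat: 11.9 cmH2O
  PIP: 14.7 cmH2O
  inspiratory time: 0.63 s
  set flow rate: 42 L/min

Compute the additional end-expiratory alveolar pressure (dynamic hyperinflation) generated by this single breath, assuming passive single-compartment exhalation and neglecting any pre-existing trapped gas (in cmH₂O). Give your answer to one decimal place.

0.7

Flow: 42 L/min ÷ 60 = 0.7 L/s.
Vt = flow × Ti = 0.7 L/s × 0.63 s × 1000 mL/L = 441.0 mL.
R = (PIP − Pplat)/V̇ = (14.7 − 11.9) / 0.7 = 2.8/0.7 = 4.0 cmH2O·s/L.
C = Vt/(Pplat − PEEP) = 441.0 / (11.9 − 5) = 441.0/6.9 = 63.913 mL/cmH2O.
τ = R × C = 4.0 × 0.06391 L/cmH2O = 0.2556 s.
Fraction remaining = e^(−Te/τ) = e^(−0.57/0.2556) = 0.1075; trapped volume = 441.0 × 0.1075 = 47.408 mL.
Additional alveolar pressure from trapping ≈ V_trapped / C = 47.408 / 63.913 = 0.7418 cmH2O.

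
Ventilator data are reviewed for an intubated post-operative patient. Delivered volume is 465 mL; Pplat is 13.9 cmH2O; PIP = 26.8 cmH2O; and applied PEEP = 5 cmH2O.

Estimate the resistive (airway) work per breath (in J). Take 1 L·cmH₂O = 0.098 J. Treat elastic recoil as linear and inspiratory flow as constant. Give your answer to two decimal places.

With constant inspiratory flow the resistive pressure is constant at PIP − Pplat = 26.8 − 13.9 = 12.9 cmH2O, so resistive work = 12.9 × 0.465 = 5.999 L·cmH2O.
× 0.098 J/(L·cmH2O) → 0.5879 J.

0.59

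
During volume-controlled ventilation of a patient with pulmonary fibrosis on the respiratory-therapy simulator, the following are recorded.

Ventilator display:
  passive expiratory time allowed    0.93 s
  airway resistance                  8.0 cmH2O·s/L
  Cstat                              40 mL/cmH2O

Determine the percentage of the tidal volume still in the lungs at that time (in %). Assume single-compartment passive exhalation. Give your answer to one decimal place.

5.5

τ = R × C = 8.0 × 40 mL/cmH2O = 8.0 × 0.040 L/cmH2O = 0.32 s.
Passive exhalation: V(t)/V₀ = e^(−t/τ) = e^(−0.93/0.32) = 0.05468.
Fraction remaining = 0.05468 → 5.468%.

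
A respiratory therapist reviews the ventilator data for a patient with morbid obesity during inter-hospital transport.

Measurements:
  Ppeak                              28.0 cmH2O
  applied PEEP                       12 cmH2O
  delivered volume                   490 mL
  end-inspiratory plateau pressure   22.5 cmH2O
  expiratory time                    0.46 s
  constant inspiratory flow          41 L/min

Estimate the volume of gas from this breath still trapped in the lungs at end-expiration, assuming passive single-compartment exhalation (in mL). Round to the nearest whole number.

144

Flow: 41 L/min ÷ 60 = 0.6833 L/s.
R = (PIP − Pplat)/V̇ = (28.0 − 22.5) / 0.6833 = 5.5/0.6833 = 8.049 cmH2O·s/L.
C = Vt/(Pplat − PEEP) = 490.0 / (22.5 − 12) = 490.0/10.5 = 46.667 mL/cmH2O.
τ = R × C = 8.049 × 0.04667 L/cmH2O = 0.3756 s.
Fraction remaining = e^(−Te/τ) = e^(−0.46/0.3756) = 0.2938.
Trapped volume = 490.0 × 0.2938 = 143.96 mL.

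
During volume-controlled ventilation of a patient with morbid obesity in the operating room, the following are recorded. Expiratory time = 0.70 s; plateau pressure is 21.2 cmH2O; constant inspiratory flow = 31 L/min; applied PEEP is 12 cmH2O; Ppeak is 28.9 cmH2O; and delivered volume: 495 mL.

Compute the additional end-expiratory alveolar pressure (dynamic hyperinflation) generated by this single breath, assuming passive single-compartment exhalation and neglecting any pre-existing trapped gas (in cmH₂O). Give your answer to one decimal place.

Flow: 31 L/min ÷ 60 = 0.5167 L/s.
R = (PIP − Pplat)/V̇ = (28.9 − 21.2) / 0.5167 = 7.7/0.5167 = 14.902 cmH2O·s/L.
C = Vt/(Pplat − PEEP) = 495.0 / (21.2 − 12) = 495.0/9.2 = 53.804 mL/cmH2O.
τ = R × C = 14.902 × 0.0538 L/cmH2O = 0.8017 s.
Fraction remaining = e^(−Te/τ) = e^(−0.70/0.8017) = 0.4176; trapped volume = 495.0 × 0.4176 = 206.71 mL.
Additional alveolar pressure from trapping ≈ V_trapped / C = 206.71 / 53.804 = 3.842 cmH2O.

3.8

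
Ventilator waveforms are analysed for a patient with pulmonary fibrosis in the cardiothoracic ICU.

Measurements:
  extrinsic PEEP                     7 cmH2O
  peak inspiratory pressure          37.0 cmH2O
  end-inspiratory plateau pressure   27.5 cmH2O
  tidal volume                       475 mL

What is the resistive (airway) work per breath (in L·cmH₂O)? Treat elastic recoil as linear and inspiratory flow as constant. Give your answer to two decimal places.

4.51

With constant inspiratory flow the resistive pressure is constant at PIP − Pplat = 37.0 − 27.5 = 9.5 cmH2O, so resistive work = 9.5 × 0.475 = 4.513 L·cmH2O.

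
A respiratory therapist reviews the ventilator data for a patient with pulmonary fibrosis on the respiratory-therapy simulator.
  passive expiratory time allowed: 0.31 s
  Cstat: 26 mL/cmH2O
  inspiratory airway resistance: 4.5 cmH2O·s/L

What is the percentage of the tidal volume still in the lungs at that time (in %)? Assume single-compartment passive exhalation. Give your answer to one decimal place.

7.1

τ = R × C = 4.5 × 26 mL/cmH2O = 4.5 × 0.026 L/cmH2O = 0.117 s.
Passive exhalation: V(t)/V₀ = e^(−t/τ) = e^(−0.31/0.117) = 0.07068.
Fraction remaining = 0.07068 → 7.068%.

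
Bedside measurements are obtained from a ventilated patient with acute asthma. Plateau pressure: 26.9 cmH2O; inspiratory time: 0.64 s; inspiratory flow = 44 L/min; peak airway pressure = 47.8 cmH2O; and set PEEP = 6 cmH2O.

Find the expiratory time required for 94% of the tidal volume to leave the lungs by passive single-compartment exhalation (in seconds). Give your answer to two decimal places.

Flow: 44 L/min ÷ 60 = 0.7333 L/s.
Vt = flow × Ti = 0.7333 L/s × 0.64 s × 1000 mL/L = 469.31 mL.
R = (PIP − Pplat)/V̇ = (47.8 − 26.9) / 0.7333 = 20.9/0.7333 = 28.501 cmH2O·s/L.
C = Vt/(Pplat − PEEP) = 469.31 / (26.9 − 6) = 469.31/20.9 = 22.455 mL/cmH2O.
τ = R × C = 28.501 × 0.02246 L/cmH2O = 0.6401 s.
t = −τ·ln(1 − 0.94) = −0.6401·ln(0.06) = 1.801 s.

1.80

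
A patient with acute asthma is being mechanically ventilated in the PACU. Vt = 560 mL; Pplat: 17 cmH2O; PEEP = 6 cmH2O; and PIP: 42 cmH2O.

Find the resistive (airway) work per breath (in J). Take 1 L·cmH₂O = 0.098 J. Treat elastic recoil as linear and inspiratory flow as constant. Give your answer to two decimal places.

With constant inspiratory flow the resistive pressure is constant at PIP − Pplat = 42 − 17 = 25.0 cmH2O, so resistive work = 25.0 × 0.560 = 14.0 L·cmH2O.
× 0.098 J/(L·cmH2O) → 1.372 J.

1.37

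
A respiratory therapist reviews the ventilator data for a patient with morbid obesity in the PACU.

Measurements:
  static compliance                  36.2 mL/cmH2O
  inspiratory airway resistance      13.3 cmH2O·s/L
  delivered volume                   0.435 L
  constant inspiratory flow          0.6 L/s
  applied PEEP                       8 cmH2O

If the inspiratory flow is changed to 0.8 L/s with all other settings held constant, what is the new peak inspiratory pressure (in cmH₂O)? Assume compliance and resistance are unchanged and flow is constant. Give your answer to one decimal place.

PIP = Vt/C + R·V̇ + PEEP (constant-flow equation of motion).
Only the resistive term changes: ΔPIP = R × ΔV̇ = 13.3 × (0.8 − 0.6) = 13.3 × 0.2 = 2.66 cmH2O.
Original PIP = 435/36.2 + 13.3×0.6 + 8 = 27.997 cmH2O; new PIP = 27.997 + (2.66) = 30.657 cmH2O.

30.7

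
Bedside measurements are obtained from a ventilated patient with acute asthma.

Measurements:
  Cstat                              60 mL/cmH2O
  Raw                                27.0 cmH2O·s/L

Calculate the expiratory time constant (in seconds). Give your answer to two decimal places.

1.62

τ = R × C = 27.0 × 60 mL/cmH2O = 27.0 × 0.060 L/cmH2O = 1.62 s.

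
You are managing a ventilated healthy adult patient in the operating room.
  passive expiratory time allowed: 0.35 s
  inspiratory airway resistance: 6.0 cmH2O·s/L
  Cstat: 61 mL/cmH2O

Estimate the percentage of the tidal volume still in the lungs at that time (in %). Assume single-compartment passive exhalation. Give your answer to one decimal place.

τ = R × C = 6.0 × 61 mL/cmH2O = 6.0 × 0.061 L/cmH2O = 0.366 s.
Passive exhalation: V(t)/V₀ = e^(−t/τ) = e^(−0.35/0.366) = 0.3843.
Fraction remaining = 0.3843 → 38.43%.

38.4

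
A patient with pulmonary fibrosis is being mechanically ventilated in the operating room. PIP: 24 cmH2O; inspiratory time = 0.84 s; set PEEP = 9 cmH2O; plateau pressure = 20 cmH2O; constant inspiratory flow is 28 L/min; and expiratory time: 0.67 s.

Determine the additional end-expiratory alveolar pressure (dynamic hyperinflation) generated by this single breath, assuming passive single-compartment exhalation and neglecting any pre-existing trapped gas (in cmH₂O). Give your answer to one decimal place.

Flow: 28 L/min ÷ 60 = 0.4667 L/s.
Vt = flow × Ti = 0.4667 L/s × 0.84 s × 1000 mL/L = 392.03 mL.
R = (PIP − Pplat)/V̇ = (24 − 20) / 0.4667 = 4.0/0.4667 = 8.571 cmH2O·s/L.
C = Vt/(Pplat − PEEP) = 392.03 / (20 − 9) = 392.03/11.0 = 35.639 mL/cmH2O.
τ = R × C = 8.571 × 0.03564 L/cmH2O = 0.3055 s.
Fraction remaining = e^(−Te/τ) = e^(−0.67/0.3055) = 0.1116; trapped volume = 392.03 × 0.1116 = 43.751 mL.
Additional alveolar pressure from trapping ≈ V_trapped / C = 43.751 / 35.639 = 1.228 cmH2O.

1.2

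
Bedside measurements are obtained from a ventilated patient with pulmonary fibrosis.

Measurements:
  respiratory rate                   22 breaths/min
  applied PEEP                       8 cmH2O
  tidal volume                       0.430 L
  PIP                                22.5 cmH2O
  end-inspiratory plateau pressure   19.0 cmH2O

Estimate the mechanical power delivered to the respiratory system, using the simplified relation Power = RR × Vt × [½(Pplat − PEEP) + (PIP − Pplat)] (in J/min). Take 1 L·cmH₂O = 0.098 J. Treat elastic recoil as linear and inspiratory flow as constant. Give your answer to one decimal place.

8.3

Per-breath work = Vt × [½(Pplat−PEEP) + (PIP−Pplat)] = 0.430 × [0.5×11.0 + 3.5] = 0.430 × 9.0 = 3.87 L·cmH2O.
Power = 22 × 3.87 = 85.14 L·cmH2O/min.
× 0.098 J/(L·cmH2O) → 8.344 J/min.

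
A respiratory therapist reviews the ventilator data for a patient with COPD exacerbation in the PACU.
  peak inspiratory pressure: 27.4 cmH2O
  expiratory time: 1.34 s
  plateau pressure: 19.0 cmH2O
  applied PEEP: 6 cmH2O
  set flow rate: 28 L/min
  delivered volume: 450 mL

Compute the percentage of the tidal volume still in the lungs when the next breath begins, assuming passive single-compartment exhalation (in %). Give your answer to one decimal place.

Flow: 28 L/min ÷ 60 = 0.4667 L/s.
R = (PIP − Pplat)/V̇ = (27.4 − 19.0) / 0.4667 = 8.4/0.4667 = 17.999 cmH2O·s/L.
C = Vt/(Pplat − PEEP) = 450.0 / (19.0 − 6) = 450.0/13.0 = 34.615 mL/cmH2O.
τ = R × C = 17.999 × 0.03462 L/cmH2O = 0.6231 s.
Fraction remaining at end-expiration = e^(−Te/τ) = e^(−1.34/0.6231) = 0.1164 → 11.64%.

11.6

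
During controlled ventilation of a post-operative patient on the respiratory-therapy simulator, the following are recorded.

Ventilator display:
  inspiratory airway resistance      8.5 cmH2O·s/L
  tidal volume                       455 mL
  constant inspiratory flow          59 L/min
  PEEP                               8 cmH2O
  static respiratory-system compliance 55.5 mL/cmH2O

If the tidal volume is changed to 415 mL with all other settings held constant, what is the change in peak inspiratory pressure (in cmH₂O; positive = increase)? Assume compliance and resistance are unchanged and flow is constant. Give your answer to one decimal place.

PIP = Vt/C + R·V̇ + PEEP (constant-flow equation of motion).
Only the elastic term changes: ΔPIP = ΔVt / C = (415 − 455) / 55.5 = -0.7207 cmH2O.

-0.7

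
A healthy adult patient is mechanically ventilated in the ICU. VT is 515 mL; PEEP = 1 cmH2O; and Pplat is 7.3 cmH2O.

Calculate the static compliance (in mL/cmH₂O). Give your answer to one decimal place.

Cstat = Vt / (Pplat − PEEP) = 515 / (7.3 − 1) = 515 / 6.3 = 81.746 mL/cmH2O.

81.7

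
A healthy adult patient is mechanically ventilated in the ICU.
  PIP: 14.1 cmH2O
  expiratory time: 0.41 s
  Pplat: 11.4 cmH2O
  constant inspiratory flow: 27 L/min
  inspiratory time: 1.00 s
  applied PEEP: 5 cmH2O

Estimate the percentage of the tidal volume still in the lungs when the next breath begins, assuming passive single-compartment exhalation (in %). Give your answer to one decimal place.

37.8

Flow: 27 L/min ÷ 60 = 0.45 L/s.
Vt = flow × Ti = 0.45 L/s × 1.00 s × 1000 mL/L = 450.0 mL.
R = (PIP − Pplat)/V̇ = (14.1 − 11.4) / 0.45 = 2.7/0.45 = 6.0 cmH2O·s/L.
C = Vt/(Pplat − PEEP) = 450.0 / (11.4 − 5) = 450.0/6.4 = 70.313 mL/cmH2O.
τ = R × C = 6.0 × 0.07031 L/cmH2O = 0.4219 s.
Fraction remaining at end-expiration = e^(−Te/τ) = e^(−0.41/0.4219) = 0.3784 → 37.84%.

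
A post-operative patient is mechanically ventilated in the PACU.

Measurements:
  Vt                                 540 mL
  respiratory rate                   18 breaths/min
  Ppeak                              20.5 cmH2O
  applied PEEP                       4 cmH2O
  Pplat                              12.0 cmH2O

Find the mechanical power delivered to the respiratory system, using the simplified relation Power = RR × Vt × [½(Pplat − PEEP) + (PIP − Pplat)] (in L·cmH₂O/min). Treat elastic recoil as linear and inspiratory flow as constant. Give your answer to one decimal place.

121.5

Per-breath work = Vt × [½(Pplat−PEEP) + (PIP−Pplat)] = 0.540 × [0.5×8.0 + 8.5] = 0.540 × 12.5 = 6.75 L·cmH2O.
Power = 18 × 6.75 = 121.5 L·cmH2O/min.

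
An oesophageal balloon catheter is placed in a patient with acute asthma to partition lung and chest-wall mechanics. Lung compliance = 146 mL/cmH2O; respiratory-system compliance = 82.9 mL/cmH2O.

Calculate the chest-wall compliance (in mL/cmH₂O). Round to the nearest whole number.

192

1/Ccw = 1/Crs − 1/CL.
1/Ccw = 1/82.9 − 1/146 = 0.005213.
Ccw = 191.83 mL/cmH2O.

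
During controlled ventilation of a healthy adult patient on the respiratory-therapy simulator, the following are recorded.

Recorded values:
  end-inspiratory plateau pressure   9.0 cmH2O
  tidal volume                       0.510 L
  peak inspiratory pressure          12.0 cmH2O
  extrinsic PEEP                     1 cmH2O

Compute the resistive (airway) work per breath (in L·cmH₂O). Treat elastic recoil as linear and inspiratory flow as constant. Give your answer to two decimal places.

1.53

With constant inspiratory flow the resistive pressure is constant at PIP − Pplat = 12.0 − 9.0 = 3.0 cmH2O, so resistive work = 3.0 × 0.510 = 1.53 L·cmH2O.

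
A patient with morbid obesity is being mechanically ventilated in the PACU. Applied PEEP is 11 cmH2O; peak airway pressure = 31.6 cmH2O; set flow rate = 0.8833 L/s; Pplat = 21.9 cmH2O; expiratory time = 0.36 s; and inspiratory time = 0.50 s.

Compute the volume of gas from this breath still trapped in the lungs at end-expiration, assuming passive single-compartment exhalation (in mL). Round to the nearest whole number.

Vt = flow × Ti = 0.8833 L/s × 0.50 s × 1000 mL/L = 441.65 mL.
R = (PIP − Pplat)/V̇ = (31.6 − 21.9) / 0.8833 = 9.7/0.8833 = 10.982 cmH2O·s/L.
C = Vt/(Pplat − PEEP) = 441.65 / (21.9 − 11) = 441.65/10.9 = 40.518 mL/cmH2O.
τ = R × C = 10.982 × 0.04052 L/cmH2O = 0.445 s.
Fraction remaining = e^(−Te/τ) = e^(−0.36/0.445) = 0.4453.
Trapped volume = 441.65 × 0.4453 = 196.67 mL.

197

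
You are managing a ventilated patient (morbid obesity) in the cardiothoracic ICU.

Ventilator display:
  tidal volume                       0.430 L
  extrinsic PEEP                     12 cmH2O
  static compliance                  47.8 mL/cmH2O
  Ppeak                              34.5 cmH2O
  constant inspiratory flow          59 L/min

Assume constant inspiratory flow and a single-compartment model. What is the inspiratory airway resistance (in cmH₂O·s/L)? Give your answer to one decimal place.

13.7

Flow: 59 L/min ÷ 60 = 0.9833 L/s.
Equation of motion (constant flow): PIP = Vt/C + R·V̇ + PEEP.
R·V̇ = PIP − Vt/C − PEEP = 34.5 − 430/47.8 − 12 = 34.5 − 8.996 − 12 = 13.504 cmH2O.
R = 13.504 / 0.9833 = 13.733 cmH2O·s/L.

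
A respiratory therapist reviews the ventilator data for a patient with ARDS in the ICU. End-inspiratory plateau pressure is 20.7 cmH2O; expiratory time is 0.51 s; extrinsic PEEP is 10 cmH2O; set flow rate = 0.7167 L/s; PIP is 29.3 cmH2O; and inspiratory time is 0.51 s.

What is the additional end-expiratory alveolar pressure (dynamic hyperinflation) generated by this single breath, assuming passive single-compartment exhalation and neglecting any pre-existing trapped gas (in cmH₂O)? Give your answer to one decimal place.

Vt = flow × Ti = 0.7167 L/s × 0.51 s × 1000 mL/L = 365.52 mL.
R = (PIP − Pplat)/V̇ = (29.3 − 20.7) / 0.7167 = 8.6/0.7167 = 11.999 cmH2O·s/L.
C = Vt/(Pplat − PEEP) = 365.52 / (20.7 − 10) = 365.52/10.7 = 34.161 mL/cmH2O.
τ = R × C = 11.999 × 0.03416 L/cmH2O = 0.4099 s.
Fraction remaining = e^(−Te/τ) = e^(−0.51/0.4099) = 0.2882; trapped volume = 365.52 × 0.2882 = 105.34 mL.
Additional alveolar pressure from trapping ≈ V_trapped / C = 105.34 / 34.161 = 3.084 cmH2O.

3.1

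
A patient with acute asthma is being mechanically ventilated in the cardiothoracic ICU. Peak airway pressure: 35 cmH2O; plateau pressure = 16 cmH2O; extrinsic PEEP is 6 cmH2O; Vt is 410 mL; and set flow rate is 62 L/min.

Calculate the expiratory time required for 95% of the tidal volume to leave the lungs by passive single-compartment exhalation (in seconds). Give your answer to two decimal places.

2.26

Flow: 62 L/min ÷ 60 = 1.0333 L/s.
R = (PIP − Pplat)/V̇ = (35 − 16) / 1.0333 = 19.0/1.0333 = 18.388 cmH2O·s/L.
C = Vt/(Pplat − PEEP) = 410.0 / (16 − 6) = 410.0/10.0 = 41.0 mL/cmH2O.
τ = R × C = 18.388 × 0.041 L/cmH2O = 0.7539 s.
t = −τ·ln(1 − 0.95) = −0.7539·ln(0.05) = 2.258 s.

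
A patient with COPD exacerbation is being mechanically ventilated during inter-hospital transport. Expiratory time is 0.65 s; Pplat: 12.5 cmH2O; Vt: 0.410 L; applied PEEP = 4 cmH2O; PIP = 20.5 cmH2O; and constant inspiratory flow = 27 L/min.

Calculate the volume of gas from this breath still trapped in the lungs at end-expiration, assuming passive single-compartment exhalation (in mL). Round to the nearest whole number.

192

Flow: 27 L/min ÷ 60 = 0.45 L/s.
R = (PIP − Pplat)/V̇ = (20.5 − 12.5) / 0.45 = 8.0/0.45 = 17.778 cmH2O·s/L.
C = Vt/(Pplat − PEEP) = 410.0 / (12.5 − 4) = 410.0/8.5 = 48.235 mL/cmH2O.
τ = R × C = 17.778 × 0.04824 L/cmH2O = 0.8576 s.
Fraction remaining = e^(−Te/τ) = e^(−0.65/0.8576) = 0.4686.
Trapped volume = 410.0 × 0.4686 = 192.13 mL.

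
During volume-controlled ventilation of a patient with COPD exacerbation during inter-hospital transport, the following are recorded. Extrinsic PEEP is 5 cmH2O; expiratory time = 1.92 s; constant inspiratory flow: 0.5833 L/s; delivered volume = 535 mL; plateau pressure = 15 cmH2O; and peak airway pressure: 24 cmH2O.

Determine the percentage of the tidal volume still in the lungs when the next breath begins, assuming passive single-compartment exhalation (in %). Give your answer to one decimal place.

R = (PIP − Pplat)/V̇ = (24 − 15) / 0.5833 = 9.0/0.5833 = 15.429 cmH2O·s/L.
C = Vt/(Pplat − PEEP) = 535.0 / (15 − 5) = 535.0/10.0 = 53.5 mL/cmH2O.
τ = R × C = 15.429 × 0.0535 L/cmH2O = 0.8255 s.
Fraction remaining at end-expiration = e^(−Te/τ) = e^(−1.92/0.8255) = 0.0977 → 9.77%.

9.8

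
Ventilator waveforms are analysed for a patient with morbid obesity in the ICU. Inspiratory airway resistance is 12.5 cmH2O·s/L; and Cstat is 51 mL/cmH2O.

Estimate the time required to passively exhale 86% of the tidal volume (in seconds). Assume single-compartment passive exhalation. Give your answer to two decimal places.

1.25

τ = R × C = 12.5 × 51 mL/cmH2O = 12.5 × 0.051 L/cmH2O = 0.6375 s.
Exhaled fraction f = 1 − e^(−t/τ) → t = −τ·ln(1 − f) = −0.6375·ln(0.14) = 1.253 s.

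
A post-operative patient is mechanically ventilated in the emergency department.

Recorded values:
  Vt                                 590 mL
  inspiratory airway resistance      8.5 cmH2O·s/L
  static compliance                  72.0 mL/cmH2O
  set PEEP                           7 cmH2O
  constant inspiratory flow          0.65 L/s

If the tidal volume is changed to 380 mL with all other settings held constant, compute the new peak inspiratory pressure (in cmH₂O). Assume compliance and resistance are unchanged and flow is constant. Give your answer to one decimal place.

17.8

PIP = Vt/C + R·V̇ + PEEP (constant-flow equation of motion).
Only the elastic term changes: ΔPIP = ΔVt / C = (380 − 590) / 72.0 = -2.917 cmH2O.
Original PIP = 590/72.0 + 8.5×0.65 + 7 = 20.719 cmH2O; new PIP = 20.719 + (-2.917) = 17.802 cmH2O.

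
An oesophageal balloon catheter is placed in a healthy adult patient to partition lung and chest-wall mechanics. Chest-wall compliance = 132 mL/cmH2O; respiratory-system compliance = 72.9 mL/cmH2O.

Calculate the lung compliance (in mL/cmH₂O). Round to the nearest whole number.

1/CL = 1/Crs − 1/Ccw.
1/CL = 1/72.9 − 1/132 = 0.006142.
CL = 162.81 mL/cmH2O.

163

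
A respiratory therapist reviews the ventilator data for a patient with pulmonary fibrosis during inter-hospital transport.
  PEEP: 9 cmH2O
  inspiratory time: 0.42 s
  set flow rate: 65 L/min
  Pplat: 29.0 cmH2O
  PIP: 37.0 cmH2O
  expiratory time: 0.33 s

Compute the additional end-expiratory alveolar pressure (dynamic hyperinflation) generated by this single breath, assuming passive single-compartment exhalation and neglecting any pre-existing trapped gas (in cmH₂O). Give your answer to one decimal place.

2.8

Flow: 65 L/min ÷ 60 = 1.0833 L/s.
Vt = flow × Ti = 1.0833 L/s × 0.42 s × 1000 mL/L = 454.99 mL.
R = (PIP − Pplat)/V̇ = (37.0 − 29.0) / 1.0833 = 8.0/1.0833 = 7.385 cmH2O·s/L.
C = Vt/(Pplat − PEEP) = 454.99 / (29.0 − 9) = 454.99/20.0 = 22.75 mL/cmH2O.
τ = R × C = 7.385 × 0.02275 L/cmH2O = 0.168 s.
Fraction remaining = e^(−Te/τ) = e^(−0.33/0.168) = 0.1403; trapped volume = 454.99 × 0.1403 = 63.835 mL.
Additional alveolar pressure from trapping ≈ V_trapped / C = 63.835 / 22.75 = 2.806 cmH2O.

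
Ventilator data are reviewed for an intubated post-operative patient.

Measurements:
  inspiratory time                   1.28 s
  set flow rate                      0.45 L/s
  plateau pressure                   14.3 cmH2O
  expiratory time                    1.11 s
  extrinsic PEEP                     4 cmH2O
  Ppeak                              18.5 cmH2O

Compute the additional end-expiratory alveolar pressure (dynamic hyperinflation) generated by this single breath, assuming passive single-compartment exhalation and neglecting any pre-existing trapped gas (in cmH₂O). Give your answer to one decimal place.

Vt = flow × Ti = 0.45 L/s × 1.28 s × 1000 mL/L = 576.0 mL.
R = (PIP − Pplat)/V̇ = (18.5 − 14.3) / 0.45 = 4.2/0.45 = 9.333 cmH2O·s/L.
C = Vt/(Pplat − PEEP) = 576.0 / (14.3 − 4) = 576.0/10.3 = 55.922 mL/cmH2O.
τ = R × C = 9.333 × 0.05592 L/cmH2O = 0.5219 s.
Fraction remaining = e^(−Te/τ) = e^(−1.11/0.5219) = 0.1192; trapped volume = 576.0 × 0.1192 = 68.659 mL.
Additional alveolar pressure from trapping ≈ V_trapped / C = 68.659 / 55.922 = 1.228 cmH2O.

1.2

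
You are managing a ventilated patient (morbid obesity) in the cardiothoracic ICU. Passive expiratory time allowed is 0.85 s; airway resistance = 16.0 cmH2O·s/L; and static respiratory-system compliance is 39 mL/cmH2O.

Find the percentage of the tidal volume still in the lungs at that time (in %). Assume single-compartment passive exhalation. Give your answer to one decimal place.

25.6

τ = R × C = 16.0 × 39 mL/cmH2O = 16.0 × 0.039 L/cmH2O = 0.624 s.
Passive exhalation: V(t)/V₀ = e^(−t/τ) = e^(−0.85/0.624) = 0.2561.
Fraction remaining = 0.2561 → 25.61%.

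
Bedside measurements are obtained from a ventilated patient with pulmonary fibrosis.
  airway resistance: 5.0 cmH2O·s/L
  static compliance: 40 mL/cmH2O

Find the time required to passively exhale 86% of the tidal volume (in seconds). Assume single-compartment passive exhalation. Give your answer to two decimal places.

τ = R × C = 5.0 × 40 mL/cmH2O = 5.0 × 0.040 L/cmH2O = 0.2 s.
Exhaled fraction f = 1 − e^(−t/τ) → t = −τ·ln(1 − f) = −0.2·ln(0.14) = 0.3932 s.

0.39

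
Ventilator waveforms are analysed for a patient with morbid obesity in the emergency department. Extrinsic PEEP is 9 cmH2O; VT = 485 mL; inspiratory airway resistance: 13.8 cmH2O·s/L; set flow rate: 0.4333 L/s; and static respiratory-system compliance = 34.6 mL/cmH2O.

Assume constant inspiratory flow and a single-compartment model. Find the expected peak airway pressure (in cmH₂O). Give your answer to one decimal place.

Equation of motion (constant flow): PIP = Vt/C + R·V̇ + PEEP.
PIP = 485/34.6 + 13.8×0.4333 + 9 = 14.017 + 5.98 + 9 = 28.997 cmH2O.

29.0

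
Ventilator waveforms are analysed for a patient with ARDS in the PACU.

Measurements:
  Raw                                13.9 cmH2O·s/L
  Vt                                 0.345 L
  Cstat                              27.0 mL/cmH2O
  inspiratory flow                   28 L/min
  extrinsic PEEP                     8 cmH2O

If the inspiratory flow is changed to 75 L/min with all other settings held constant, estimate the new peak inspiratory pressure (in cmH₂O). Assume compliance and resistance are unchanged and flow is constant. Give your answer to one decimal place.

38.2

Flow: 28 L/min ÷ 60 = 0.4667 L/s.
New flow: 75 L/min ÷ 60 = 1.25 L/s.
PIP = Vt/C + R·V̇ + PEEP (constant-flow equation of motion).
Only the resistive term changes: ΔPIP = R × ΔV̇ = 13.9 × (1.25 − 0.4667) = 13.9 × 0.7833 = 10.888 cmH2O.
Original PIP = 345/27.0 + 13.9×0.4667 + 8 = 27.265 cmH2O; new PIP = 27.265 + (10.888) = 38.153 cmH2O.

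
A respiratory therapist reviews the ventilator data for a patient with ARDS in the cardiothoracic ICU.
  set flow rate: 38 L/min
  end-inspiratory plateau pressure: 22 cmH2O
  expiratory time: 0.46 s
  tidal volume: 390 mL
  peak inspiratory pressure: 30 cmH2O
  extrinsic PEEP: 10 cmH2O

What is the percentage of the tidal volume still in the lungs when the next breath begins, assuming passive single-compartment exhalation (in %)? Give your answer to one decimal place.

Flow: 38 L/min ÷ 60 = 0.6333 L/s.
R = (PIP − Pplat)/V̇ = (30 − 22) / 0.6333 = 8.0/0.6333 = 12.632 cmH2O·s/L.
C = Vt/(Pplat − PEEP) = 390.0 / (22 − 10) = 390.0/12.0 = 32.5 mL/cmH2O.
τ = R × C = 12.632 × 0.0325 L/cmH2O = 0.4105 s.
Fraction remaining at end-expiration = e^(−Te/τ) = e^(−0.46/0.4105) = 0.3261 → 32.61%.

32.6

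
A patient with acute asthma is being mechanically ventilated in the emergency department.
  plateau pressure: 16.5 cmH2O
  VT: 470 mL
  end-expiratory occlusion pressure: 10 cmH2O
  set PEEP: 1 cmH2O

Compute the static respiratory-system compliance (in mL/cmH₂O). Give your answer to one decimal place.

72.3

End-expiratory occlusion gives total PEEP = 10 cmH2O (intrinsic PEEP = 10 − 1 = 9). Use total PEEP for the elastic gradient.
Cstat = Vt / (Pplat − PEEPtotal) = 470 / (16.5 − 10) = 470 / 6.5 = 72.308 mL/cmH2O.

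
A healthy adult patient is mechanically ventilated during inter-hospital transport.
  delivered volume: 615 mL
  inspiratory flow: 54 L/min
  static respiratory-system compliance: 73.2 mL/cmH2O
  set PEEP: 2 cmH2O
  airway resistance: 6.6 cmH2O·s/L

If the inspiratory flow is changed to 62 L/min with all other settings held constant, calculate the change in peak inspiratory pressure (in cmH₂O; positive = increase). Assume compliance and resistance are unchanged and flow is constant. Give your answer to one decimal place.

Flow: 54 L/min ÷ 60 = 0.9 L/s.
New flow: 62 L/min ÷ 60 = 1.0333 L/s.
PIP = Vt/C + R·V̇ + PEEP (constant-flow equation of motion).
Only the resistive term changes: ΔPIP = R × ΔV̇ = 6.6 × (1.0333 − 0.9) = 6.6 × 0.1333 = 0.8798 cmH2O.

0.9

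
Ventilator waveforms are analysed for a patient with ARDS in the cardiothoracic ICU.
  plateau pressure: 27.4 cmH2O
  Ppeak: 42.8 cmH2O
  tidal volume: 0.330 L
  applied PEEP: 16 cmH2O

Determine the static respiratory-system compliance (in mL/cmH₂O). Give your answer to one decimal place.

Cstat = Vt / (Pplat − PEEP) = 330 / (27.4 − 16) = 330 / 11.4 = 28.947 mL/cmH2O.

28.9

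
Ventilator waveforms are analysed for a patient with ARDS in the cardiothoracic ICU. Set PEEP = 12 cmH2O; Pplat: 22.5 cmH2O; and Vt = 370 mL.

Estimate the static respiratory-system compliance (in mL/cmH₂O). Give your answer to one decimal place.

Cstat = Vt / (Pplat − PEEP) = 370 / (22.5 − 12) = 370 / 10.5 = 35.238 mL/cmH2O.

35.2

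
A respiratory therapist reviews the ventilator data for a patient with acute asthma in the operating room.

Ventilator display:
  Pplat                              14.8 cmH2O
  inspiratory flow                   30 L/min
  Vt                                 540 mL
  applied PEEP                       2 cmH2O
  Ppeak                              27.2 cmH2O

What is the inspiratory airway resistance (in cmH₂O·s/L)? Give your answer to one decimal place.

24.8

Flow: 30 L/min ÷ 60 = 0.5 L/s.
Raw = (PIP − Pplat) / flow = (27.2 − 14.8) / 0.5 = 12.4 / 0.5 = 24.8 cmH2O·s/L.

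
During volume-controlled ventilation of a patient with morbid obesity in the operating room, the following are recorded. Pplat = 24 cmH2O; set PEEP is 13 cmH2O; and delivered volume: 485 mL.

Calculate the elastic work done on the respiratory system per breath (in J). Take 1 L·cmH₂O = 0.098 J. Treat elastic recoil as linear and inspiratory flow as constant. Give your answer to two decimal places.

Elastic work ≈ ½ × (Pplat − PEEP) × Vt = 0.5 × (24 − 13) × 0.485 L = 0.5 × 11.0 × 0.485 = 2.668 L·cmH2O.
× 0.098 J/(L·cmH2O) → 0.2615 J.

0.26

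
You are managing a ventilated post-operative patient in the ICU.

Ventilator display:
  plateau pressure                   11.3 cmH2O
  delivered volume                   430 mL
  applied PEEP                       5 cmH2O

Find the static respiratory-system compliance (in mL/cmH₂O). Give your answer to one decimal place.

68.3

Cstat = Vt / (Pplat − PEEP) = 430 / (11.3 − 5) = 430 / 6.3 = 68.254 mL/cmH2O.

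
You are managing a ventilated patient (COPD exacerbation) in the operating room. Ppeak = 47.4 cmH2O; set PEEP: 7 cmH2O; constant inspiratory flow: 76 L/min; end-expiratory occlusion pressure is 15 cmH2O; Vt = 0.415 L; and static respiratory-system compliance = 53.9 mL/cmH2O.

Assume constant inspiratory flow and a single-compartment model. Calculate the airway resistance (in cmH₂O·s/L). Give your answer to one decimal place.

Flow: 76 L/min ÷ 60 = 1.2667 L/s.
Total PEEP = 15 cmH2O (set 7 + intrinsic 8); this is the baseline alveolar pressure.
Equation of motion (constant flow): PIP = Vt/C + R·V̇ + PEEP.
R·V̇ = PIP − Vt/C − PEEP = 47.4 − 415/53.9 − 15 = 47.4 − 7.699 − 15 = 24.701 cmH2O.
R = 24.701 / 1.2667 = 19.5 cmH2O·s/L.

19.5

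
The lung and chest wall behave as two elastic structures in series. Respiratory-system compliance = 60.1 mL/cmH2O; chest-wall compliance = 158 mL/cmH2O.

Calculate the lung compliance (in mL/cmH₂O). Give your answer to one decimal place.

97.0

1/CL = 1/Crs − 1/Ccw.
1/CL = 1/60.1 − 1/158 = 0.01031.
CL = 96.993 mL/cmH2O.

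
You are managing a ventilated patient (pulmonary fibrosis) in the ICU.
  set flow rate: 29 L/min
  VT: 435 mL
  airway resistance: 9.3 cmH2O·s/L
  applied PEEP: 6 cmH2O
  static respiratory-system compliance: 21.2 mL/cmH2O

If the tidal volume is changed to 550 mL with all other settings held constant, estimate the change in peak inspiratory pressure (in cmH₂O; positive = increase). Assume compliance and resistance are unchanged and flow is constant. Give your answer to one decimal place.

PIP = Vt/C + R·V̇ + PEEP (constant-flow equation of motion).
Only the elastic term changes: ΔPIP = ΔVt / C = (550 − 435) / 21.2 = 5.425 cmH2O.

5.4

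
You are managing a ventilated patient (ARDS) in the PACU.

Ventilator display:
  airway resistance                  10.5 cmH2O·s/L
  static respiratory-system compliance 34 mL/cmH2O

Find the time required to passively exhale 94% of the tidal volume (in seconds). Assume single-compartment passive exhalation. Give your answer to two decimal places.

τ = R × C = 10.5 × 34 mL/cmH2O = 10.5 × 0.034 L/cmH2O = 0.357 s.
Exhaled fraction f = 1 − e^(−t/τ) → t = −τ·ln(1 − f) = −0.357·ln(0.06) = 1.004 s.

1.00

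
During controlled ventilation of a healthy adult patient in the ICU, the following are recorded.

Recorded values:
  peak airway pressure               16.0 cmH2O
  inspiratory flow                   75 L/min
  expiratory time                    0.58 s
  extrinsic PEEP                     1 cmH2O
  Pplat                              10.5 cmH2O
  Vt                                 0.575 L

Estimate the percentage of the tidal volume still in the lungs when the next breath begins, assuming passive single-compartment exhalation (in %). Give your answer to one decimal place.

11.3

Flow: 75 L/min ÷ 60 = 1.25 L/s.
R = (PIP − Pplat)/V̇ = (16.0 − 10.5) / 1.25 = 5.5/1.25 = 4.4 cmH2O·s/L.
C = Vt/(Pplat − PEEP) = 575.0 / (10.5 − 1) = 575.0/9.5 = 60.526 mL/cmH2O.
τ = R × C = 4.4 × 0.06053 L/cmH2O = 0.2663 s.
Fraction remaining at end-expiration = e^(−Te/τ) = e^(−0.58/0.2663) = 0.1133 → 11.33%.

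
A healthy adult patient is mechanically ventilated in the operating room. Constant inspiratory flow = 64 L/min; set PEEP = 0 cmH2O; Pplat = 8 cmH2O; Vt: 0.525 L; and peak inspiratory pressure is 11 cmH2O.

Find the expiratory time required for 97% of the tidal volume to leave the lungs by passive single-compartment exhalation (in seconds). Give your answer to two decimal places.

0.65

Flow: 64 L/min ÷ 60 = 1.0667 L/s.
R = (PIP − Pplat)/V̇ = (11 − 8) / 1.0667 = 3.0/1.0667 = 2.812 cmH2O·s/L.
C = Vt/(Pplat − PEEP) = 525.0 / (8 − 0) = 525.0/8.0 = 65.625 mL/cmH2O.
τ = R × C = 2.812 × 0.06563 L/cmH2O = 0.1846 s.
t = −τ·ln(1 − 0.97) = −0.1846·ln(0.03) = 0.6473 s.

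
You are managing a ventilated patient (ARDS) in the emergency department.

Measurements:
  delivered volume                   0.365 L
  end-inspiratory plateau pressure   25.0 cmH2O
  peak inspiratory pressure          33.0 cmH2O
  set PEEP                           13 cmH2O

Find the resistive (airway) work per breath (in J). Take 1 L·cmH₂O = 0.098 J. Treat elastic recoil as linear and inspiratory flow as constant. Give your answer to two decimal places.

With constant inspiratory flow the resistive pressure is constant at PIP − Pplat = 33.0 − 25.0 = 8.0 cmH2O, so resistive work = 8.0 × 0.365 = 2.92 L·cmH2O.
× 0.098 J/(L·cmH2O) → 0.2862 J.

0.29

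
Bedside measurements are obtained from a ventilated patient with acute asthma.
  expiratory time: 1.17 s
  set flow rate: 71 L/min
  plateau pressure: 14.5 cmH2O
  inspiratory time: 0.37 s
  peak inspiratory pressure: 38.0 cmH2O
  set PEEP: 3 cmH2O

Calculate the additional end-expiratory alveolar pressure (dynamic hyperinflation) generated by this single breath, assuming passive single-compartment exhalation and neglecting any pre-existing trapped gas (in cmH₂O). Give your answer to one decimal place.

2.4

Flow: 71 L/min ÷ 60 = 1.1833 L/s.
Vt = flow × Ti = 1.1833 L/s × 0.37 s × 1000 mL/L = 437.82 mL.
R = (PIP − Pplat)/V̇ = (38.0 − 14.5) / 1.1833 = 23.5/1.1833 = 19.86 cmH2O·s/L.
C = Vt/(Pplat − PEEP) = 437.82 / (14.5 − 3) = 437.82/11.5 = 38.071 mL/cmH2O.
τ = R × C = 19.86 × 0.03807 L/cmH2O = 0.7561 s.
Fraction remaining = e^(−Te/τ) = e^(−1.17/0.7561) = 0.2128; trapped volume = 437.82 × 0.2128 = 93.168 mL.
Additional alveolar pressure from trapping ≈ V_trapped / C = 93.168 / 38.071 = 2.447 cmH2O.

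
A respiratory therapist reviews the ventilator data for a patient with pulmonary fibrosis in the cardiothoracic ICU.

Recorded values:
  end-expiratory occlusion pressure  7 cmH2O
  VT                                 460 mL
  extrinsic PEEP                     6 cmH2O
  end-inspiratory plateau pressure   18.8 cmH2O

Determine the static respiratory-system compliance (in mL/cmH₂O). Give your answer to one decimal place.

39.0

End-expiratory occlusion gives total PEEP = 7 cmH2O (intrinsic PEEP = 7 − 6 = 1). Use total PEEP for the elastic gradient.
Cstat = Vt / (Pplat − PEEPtotal) = 460 / (18.8 − 7) = 460 / 11.8 = 38.983 mL/cmH2O.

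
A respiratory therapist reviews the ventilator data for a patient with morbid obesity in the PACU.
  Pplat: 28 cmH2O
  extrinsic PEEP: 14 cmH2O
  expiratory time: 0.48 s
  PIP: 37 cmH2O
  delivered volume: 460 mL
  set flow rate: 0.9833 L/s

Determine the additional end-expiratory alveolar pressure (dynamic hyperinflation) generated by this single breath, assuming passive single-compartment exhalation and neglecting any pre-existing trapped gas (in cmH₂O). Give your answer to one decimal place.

R = (PIP − Pplat)/V̇ = (37 − 28) / 0.9833 = 9.0/0.9833 = 9.153 cmH2O·s/L.
C = Vt/(Pplat − PEEP) = 460.0 / (28 − 14) = 460.0/14.0 = 32.857 mL/cmH2O.
τ = R × C = 9.153 × 0.03286 L/cmH2O = 0.3008 s.
Fraction remaining = e^(−Te/τ) = e^(−0.48/0.3008) = 0.2028; trapped volume = 460.0 × 0.2028 = 93.288 mL.
Additional alveolar pressure from trapping ≈ V_trapped / C = 93.288 / 32.857 = 2.839 cmH2O.

2.8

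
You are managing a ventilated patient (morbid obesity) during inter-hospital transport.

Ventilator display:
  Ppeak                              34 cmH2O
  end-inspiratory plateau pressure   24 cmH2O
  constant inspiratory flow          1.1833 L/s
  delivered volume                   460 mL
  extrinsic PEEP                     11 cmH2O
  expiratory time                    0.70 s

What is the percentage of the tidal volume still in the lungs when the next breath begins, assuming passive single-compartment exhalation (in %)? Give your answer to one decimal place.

R = (PIP − Pplat)/V̇ = (34 − 24) / 1.1833 = 10.0/1.1833 = 8.451 cmH2O·s/L.
C = Vt/(Pplat − PEEP) = 460.0 / (24 − 11) = 460.0/13.0 = 35.385 mL/cmH2O.
τ = R × C = 8.451 × 0.03539 L/cmH2O = 0.2991 s.
Fraction remaining at end-expiration = e^(−Te/τ) = e^(−0.70/0.2991) = 0.09629 → 9.629%.

9.6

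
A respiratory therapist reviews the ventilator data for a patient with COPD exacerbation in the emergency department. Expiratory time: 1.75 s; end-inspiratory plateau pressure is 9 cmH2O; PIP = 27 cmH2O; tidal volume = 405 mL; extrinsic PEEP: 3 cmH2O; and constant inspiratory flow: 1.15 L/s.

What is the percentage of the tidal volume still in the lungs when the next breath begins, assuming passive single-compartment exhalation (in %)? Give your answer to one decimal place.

R = (PIP − Pplat)/V̇ = (27 − 9) / 1.15 = 18.0/1.15 = 15.652 cmH2O·s/L.
C = Vt/(Pplat − PEEP) = 405.0 / (9 − 3) = 405.0/6.0 = 67.5 mL/cmH2O.
τ = R × C = 15.652 × 0.0675 L/cmH2O = 1.057 s.
Fraction remaining at end-expiration = e^(−Te/τ) = e^(−1.75/1.057) = 0.191 → 19.1%.

19.1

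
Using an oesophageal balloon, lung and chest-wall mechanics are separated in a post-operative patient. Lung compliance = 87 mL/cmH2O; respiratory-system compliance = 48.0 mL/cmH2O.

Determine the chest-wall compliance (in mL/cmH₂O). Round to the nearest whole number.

1/Ccw = 1/Crs − 1/CL.
1/Ccw = 1/48.0 − 1/87 = 0.009339.
Ccw = 107.08 mL/cmH2O.

107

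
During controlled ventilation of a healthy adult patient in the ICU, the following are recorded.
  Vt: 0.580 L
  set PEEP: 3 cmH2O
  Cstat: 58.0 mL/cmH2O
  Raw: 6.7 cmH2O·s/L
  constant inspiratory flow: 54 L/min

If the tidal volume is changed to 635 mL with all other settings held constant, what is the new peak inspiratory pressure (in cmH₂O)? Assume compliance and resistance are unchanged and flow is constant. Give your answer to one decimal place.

20.0

Flow: 54 L/min ÷ 60 = 0.9 L/s.
PIP = Vt/C + R·V̇ + PEEP (constant-flow equation of motion).
Only the elastic term changes: ΔPIP = ΔVt / C = (635 − 580) / 58.0 = 0.9483 cmH2O.
Original PIP = 580/58.0 + 6.7×0.9 + 3 = 19.03 cmH2O; new PIP = 19.03 + (0.9483) = 19.978 cmH2O.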